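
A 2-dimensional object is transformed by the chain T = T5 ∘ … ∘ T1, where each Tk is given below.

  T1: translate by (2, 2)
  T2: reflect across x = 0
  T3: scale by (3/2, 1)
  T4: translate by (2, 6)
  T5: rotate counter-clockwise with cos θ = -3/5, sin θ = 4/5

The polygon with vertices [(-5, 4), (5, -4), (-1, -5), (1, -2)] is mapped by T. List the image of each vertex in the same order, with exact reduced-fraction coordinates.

T1 translate by (2, 2): (-5, 4) → (-3, 6); (5, -4) → (7, -2); (-1, -5) → (1, -3); (1, -2) → (3, 0)
T2 reflect across x = 0: (-3, 6) → (3, 6); (7, -2) → (-7, -2); (1, -3) → (-1, -3); (3, 0) → (-3, 0)
T3 scale by (3/2, 1): (3, 6) → (9/2, 6); (-7, -2) → (-21/2, -2); (-1, -3) → (-3/2, -3); (-3, 0) → (-9/2, 0)
T4 translate by (2, 6): (9/2, 6) → (13/2, 12); (-21/2, -2) → (-17/2, 4); (-3/2, -3) → (1/2, 3); (-9/2, 0) → (-5/2, 6)
T5 rotate counter-clockwise with cos θ = -3/5, sin θ = 4/5: (13/2, 12) → (-27/2, -2); (-17/2, 4) → (19/10, -46/5); (1/2, 3) → (-27/10, -7/5); (-5/2, 6) → (-33/10, -28/5)

image vertices: (-27/2, -2), (19/10, -46/5), (-27/10, -7/5), (-33/10, -28/5)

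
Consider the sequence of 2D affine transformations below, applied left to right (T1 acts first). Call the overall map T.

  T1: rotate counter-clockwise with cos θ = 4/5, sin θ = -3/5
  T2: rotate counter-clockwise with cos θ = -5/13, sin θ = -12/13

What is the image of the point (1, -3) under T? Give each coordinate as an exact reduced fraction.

T1 rotate counter-clockwise with cos θ = 4/5, sin θ = -3/5: (1, -3) → (-1, -3)
T2 rotate counter-clockwise with cos θ = -5/13, sin θ = -12/13: (-1, -3) → (-31/13, 27/13)

T(p) = (-31/13, 27/13)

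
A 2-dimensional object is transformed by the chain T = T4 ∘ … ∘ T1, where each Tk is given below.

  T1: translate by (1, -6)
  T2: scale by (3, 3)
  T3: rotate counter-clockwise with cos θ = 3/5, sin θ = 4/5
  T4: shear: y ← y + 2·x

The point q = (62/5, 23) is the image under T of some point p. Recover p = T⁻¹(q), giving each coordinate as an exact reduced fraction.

p = (1, 7/3)

T1 = [1 0 1; 0 1 -6; 0 0 1]
T2·T1 = [3 0 3; 0 3 -18; 0 0 1]
T3·…·T1 = [9/5 -12/5 81/5; 12/5 9/5 -42/5; 0 0 1]
T4·…·T1 = [9/5 -12/5 81/5; 6 -3 24; 0 0 1]
det M = 9; M⁻¹ = [-1/3 4/15 -1; -2/3 1/5 6; 0 0 1]
M⁻¹ · (62/5, 23)ᵀ = (1, 7/3)ᵀ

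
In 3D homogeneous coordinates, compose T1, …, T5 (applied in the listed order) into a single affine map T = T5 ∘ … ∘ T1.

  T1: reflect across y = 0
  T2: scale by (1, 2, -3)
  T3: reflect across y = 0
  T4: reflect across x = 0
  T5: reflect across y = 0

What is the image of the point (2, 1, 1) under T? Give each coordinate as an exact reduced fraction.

T(p) = (-2, -2, -3)

T1 reflect across y = 0: (2, 1, 1) → (2, -1, 1)
T2 scale by (1, 2, -3): (2, -1, 1) → (2, -2, -3)
T3 reflect across y = 0: (2, -2, -3) → (2, 2, -3)
T4 reflect across x = 0: (2, 2, -3) → (-2, 2, -3)
T5 reflect across y = 0: (-2, 2, -3) → (-2, -2, -3)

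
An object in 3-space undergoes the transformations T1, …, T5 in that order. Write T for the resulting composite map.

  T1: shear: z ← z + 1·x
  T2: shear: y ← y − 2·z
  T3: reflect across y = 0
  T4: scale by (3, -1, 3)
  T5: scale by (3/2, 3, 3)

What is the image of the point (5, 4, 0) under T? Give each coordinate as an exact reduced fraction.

T1 shear: z ← z + 1·x: (5, 4, 0) → (5, 4, 5)
T2 shear: y ← y − 2·z: (5, 4, 5) → (5, -6, 5)
T3 reflect across y = 0: (5, -6, 5) → (5, 6, 5)
T4 scale by (3, -1, 3): (5, 6, 5) → (15, -6, 15)
T5 scale by (3/2, 3, 3): (15, -6, 15) → (45/2, -18, 45)

T(p) = (45/2, -18, 45)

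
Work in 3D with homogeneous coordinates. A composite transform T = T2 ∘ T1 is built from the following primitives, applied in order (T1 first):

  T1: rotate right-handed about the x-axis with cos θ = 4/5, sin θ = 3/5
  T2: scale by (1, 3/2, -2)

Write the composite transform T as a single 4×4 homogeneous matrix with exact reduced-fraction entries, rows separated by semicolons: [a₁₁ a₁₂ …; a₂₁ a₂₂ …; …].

T1 = [1 0 0 0; 0 4/5 -3/5 0; 0 3/5 4/5 0; 0 0 0 1]
T2·T1 = [1 0 0 0; 0 6/5 -9/10 0; 0 -6/5 -8/5 0; 0 0 0 1]

T = [1 0 0 0; 0 6/5 -9/10 0; 0 -6/5 -8/5 0; 0 0 0 1]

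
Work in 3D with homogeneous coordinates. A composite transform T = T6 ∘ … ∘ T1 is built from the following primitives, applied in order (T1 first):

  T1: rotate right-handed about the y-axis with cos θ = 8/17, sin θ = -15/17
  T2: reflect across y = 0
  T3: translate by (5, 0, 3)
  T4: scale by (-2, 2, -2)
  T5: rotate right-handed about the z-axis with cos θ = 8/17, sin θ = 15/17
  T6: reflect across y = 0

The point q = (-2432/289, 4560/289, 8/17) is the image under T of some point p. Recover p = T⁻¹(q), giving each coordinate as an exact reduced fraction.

p = (-1, 0, -5)

T1 = [8/17 0 -15/17 0; 0 1 0 0; 15/17 0 8/17 0; 0 0 0 1]
T2·T1 = [8/17 0 -15/17 0; 0 -1 0 0; 15/17 0 8/17 0; 0 0 0 1]
T3·…·T1 = [8/17 0 -15/17 5; 0 -1 0 0; 15/17 0 8/17 3; 0 0 0 1]
T4·…·T1 = [-16/17 0 30/17 -10; 0 -2 0 0; -30/17 0 -16/17 -6; 0 0 0 1]
T5·…·T1 = [-128/289 30/17 240/289 -80/17; -240/289 -16/17 450/289 -150/17; -30/17 0 -16/17 -6; 0 0 0 1]
T6·…·T1 = [-128/289 30/17 240/289 -80/17; 240/289 16/17 -450/289 150/17; -30/17 0 -16/17 -6; 0 0 0 1]
det M = 8; M⁻¹ = [-32/289 60/289 -15/34 -5; 15/34 4/17 0 0; 60/289 -225/578 -4/17 3; 0 0 0 1]
M⁻¹ · (-2432/289, 4560/289, 8/17)ᵀ = (-1, 0, -5)ᵀ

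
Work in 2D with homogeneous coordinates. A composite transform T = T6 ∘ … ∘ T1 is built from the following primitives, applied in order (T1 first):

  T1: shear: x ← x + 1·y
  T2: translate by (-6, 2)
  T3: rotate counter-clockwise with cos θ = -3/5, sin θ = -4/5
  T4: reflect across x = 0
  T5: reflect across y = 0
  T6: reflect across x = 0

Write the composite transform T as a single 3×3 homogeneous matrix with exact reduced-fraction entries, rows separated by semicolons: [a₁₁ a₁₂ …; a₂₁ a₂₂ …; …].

T = [-3/5 1/5 26/5; 4/5 7/5 -18/5; 0 0 1]

T1 = [1 1 0; 0 1 0; 0 0 1]
T2·T1 = [1 1 -6; 0 1 2; 0 0 1]
T3·…·T1 = [-3/5 1/5 26/5; -4/5 -7/5 18/5; 0 0 1]
T4·…·T1 = [3/5 -1/5 -26/5; -4/5 -7/5 18/5; 0 0 1]
T5·…·T1 = [3/5 -1/5 -26/5; 4/5 7/5 -18/5; 0 0 1]
T6·…·T1 = [-3/5 1/5 26/5; 4/5 7/5 -18/5; 0 0 1]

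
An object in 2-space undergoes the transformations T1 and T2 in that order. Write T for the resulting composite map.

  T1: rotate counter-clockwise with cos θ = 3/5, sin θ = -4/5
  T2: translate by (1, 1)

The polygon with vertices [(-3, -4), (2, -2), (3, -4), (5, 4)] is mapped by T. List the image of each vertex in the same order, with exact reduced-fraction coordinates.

image vertices: (-4, 1), (3/5, -9/5), (-2/5, -19/5), (36/5, -3/5)

T1 rotate counter-clockwise with cos θ = 3/5, sin θ = -4/5: (-3, -4) → (-5, 0); (2, -2) → (-2/5, -14/5); (3, -4) → (-7/5, -24/5); (5, 4) → (31/5, -8/5)
T2 translate by (1, 1): (-5, 0) → (-4, 1); (-2/5, -14/5) → (3/5, -9/5); (-7/5, -24/5) → (-2/5, -19/5); (31/5, -8/5) → (36/5, -3/5)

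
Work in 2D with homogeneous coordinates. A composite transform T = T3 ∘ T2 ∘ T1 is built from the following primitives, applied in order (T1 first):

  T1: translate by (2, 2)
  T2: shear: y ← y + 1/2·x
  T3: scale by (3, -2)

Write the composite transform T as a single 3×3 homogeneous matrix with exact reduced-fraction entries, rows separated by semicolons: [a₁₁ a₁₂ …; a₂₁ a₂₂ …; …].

T = [3 0 6; -1 -2 -6; 0 0 1]

T1 = [1 0 2; 0 1 2; 0 0 1]
T2·T1 = [1 0 2; 1/2 1 3; 0 0 1]
T3·…·T1 = [3 0 6; -1 -2 -6; 0 0 1]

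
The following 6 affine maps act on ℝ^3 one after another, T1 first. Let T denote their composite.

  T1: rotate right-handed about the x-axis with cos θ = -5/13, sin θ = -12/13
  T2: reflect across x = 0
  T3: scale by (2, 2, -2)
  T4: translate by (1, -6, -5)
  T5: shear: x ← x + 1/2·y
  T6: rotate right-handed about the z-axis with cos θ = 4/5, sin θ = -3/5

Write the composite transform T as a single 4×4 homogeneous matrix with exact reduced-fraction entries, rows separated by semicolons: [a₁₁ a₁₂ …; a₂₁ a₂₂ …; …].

T1 = [1 0 0 0; 0 -5/13 12/13 0; 0 -12/13 -5/13 0; 0 0 0 1]
T2·T1 = [-1 0 0 0; 0 -5/13 12/13 0; 0 -12/13 -5/13 0; 0 0 0 1]
T3·…·T1 = [-2 0 0 0; 0 -10/13 24/13 0; 0 24/13 10/13 0; 0 0 0 1]
T4·…·T1 = [-2 0 0 1; 0 -10/13 24/13 -6; 0 24/13 10/13 -5; 0 0 0 1]
T5·…·T1 = [-2 -5/13 12/13 -2; 0 -10/13 24/13 -6; 0 24/13 10/13 -5; 0 0 0 1]
T6·…·T1 = [-8/5 -10/13 24/13 -26/5; 6/5 -5/13 12/13 -18/5; 0 24/13 10/13 -5; 0 0 0 1]

T = [-8/5 -10/13 24/13 -26/5; 6/5 -5/13 12/13 -18/5; 0 24/13 10/13 -5; 0 0 0 1]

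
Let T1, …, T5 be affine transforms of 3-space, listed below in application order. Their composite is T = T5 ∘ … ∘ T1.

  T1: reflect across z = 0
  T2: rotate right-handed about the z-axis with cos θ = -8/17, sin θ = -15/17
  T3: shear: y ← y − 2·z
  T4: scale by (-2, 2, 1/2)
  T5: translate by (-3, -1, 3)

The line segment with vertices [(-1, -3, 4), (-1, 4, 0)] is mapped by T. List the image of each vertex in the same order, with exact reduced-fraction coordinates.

image vertices: (23/17, 333/17, 1), (-11, -3, 3)

T1 reflect across z = 0: (-1, -3, 4) → (-1, -3, -4); (-1, 4, 0) → (-1, 4, 0)
T2 rotate right-handed about the z-axis with cos θ = -8/17, sin θ = -15/17: (-1, -3, -4) → (-37/17, 39/17, -4); (-1, 4, 0) → (4, -1, 0)
T3 shear: y ← y − 2·z: (-37/17, 39/17, -4) → (-37/17, 175/17, -4); (4, -1, 0) → (4, -1, 0)
T4 scale by (-2, 2, 1/2): (-37/17, 175/17, -4) → (74/17, 350/17, -2); (4, -1, 0) → (-8, -2, 0)
T5 translate by (-3, -1, 3): (74/17, 350/17, -2) → (23/17, 333/17, 1); (-8, -2, 0) → (-11, -3, 3)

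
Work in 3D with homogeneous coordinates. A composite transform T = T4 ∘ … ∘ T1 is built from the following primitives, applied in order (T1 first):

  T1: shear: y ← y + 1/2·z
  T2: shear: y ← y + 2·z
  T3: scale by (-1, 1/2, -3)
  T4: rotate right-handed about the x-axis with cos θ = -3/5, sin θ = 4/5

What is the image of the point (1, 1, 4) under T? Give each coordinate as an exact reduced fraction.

T(p) = (-1, 63/10, 58/5)

T1 shear: y ← y + 1/2·z: (1, 1, 4) → (1, 3, 4)
T2 shear: y ← y + 2·z: (1, 3, 4) → (1, 11, 4)
T3 scale by (-1, 1/2, -3): (1, 11, 4) → (-1, 11/2, -12)
T4 rotate right-handed about the x-axis with cos θ = -3/5, sin θ = 4/5: (-1, 11/2, -12) → (-1, 63/10, 58/5)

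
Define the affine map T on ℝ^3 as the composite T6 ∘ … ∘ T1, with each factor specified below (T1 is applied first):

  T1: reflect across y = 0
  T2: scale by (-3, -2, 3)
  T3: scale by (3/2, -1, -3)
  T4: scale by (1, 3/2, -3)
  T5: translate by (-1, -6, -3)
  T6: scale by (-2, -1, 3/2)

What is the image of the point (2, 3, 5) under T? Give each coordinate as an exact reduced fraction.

T(p) = (20, 15, 198)

T1 reflect across y = 0: (2, 3, 5) → (2, -3, 5)
T2 scale by (-3, -2, 3): (2, -3, 5) → (-6, 6, 15)
T3 scale by (3/2, -1, -3): (-6, 6, 15) → (-9, -6, -45)
T4 scale by (1, 3/2, -3): (-9, -6, -45) → (-9, -9, 135)
T5 translate by (-1, -6, -3): (-9, -9, 135) → (-10, -15, 132)
T6 scale by (-2, -1, 3/2): (-10, -15, 132) → (20, 15, 198)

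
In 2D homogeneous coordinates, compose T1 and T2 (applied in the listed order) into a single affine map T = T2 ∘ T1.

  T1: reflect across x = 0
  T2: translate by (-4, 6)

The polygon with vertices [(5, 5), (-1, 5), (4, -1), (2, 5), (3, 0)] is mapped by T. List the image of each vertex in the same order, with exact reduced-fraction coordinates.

T1 reflect across x = 0: (5, 5) → (-5, 5); (-1, 5) → (1, 5); (4, -1) → (-4, -1); (2, 5) → (-2, 5); (3, 0) → (-3, 0)
T2 translate by (-4, 6): (-5, 5) → (-9, 11); (1, 5) → (-3, 11); (-4, -1) → (-8, 5); (-2, 5) → (-6, 11); (-3, 0) → (-7, 6)

image vertices: (-9, 11), (-3, 11), (-8, 5), (-6, 11), (-7, 6)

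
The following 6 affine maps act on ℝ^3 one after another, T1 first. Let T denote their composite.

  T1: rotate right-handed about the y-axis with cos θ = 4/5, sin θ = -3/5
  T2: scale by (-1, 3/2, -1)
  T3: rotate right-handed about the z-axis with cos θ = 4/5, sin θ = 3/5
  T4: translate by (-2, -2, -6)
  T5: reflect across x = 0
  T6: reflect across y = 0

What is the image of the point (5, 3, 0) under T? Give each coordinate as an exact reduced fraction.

T1 rotate right-handed about the y-axis with cos θ = 4/5, sin θ = -3/5: (5, 3, 0) → (4, 3, 3)
T2 scale by (-1, 3/2, -1): (4, 3, 3) → (-4, 9/2, -3)
T3 rotate right-handed about the z-axis with cos θ = 4/5, sin θ = 3/5: (-4, 9/2, -3) → (-59/10, 6/5, -3)
T4 translate by (-2, -2, -6): (-59/10, 6/5, -3) → (-79/10, -4/5, -9)
T5 reflect across x = 0: (-79/10, -4/5, -9) → (79/10, -4/5, -9)
T6 reflect across y = 0: (79/10, -4/5, -9) → (79/10, 4/5, -9)

T(p) = (79/10, 4/5, -9)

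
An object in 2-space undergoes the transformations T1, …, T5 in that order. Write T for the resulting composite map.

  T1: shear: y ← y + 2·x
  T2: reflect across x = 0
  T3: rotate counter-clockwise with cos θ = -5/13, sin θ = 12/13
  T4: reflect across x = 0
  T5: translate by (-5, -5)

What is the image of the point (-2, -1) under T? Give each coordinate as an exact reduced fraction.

T(p) = (-115/13, -16/13)

T1 shear: y ← y + 2·x: (-2, -1) → (-2, -5)
T2 reflect across x = 0: (-2, -5) → (2, -5)
T3 rotate counter-clockwise with cos θ = -5/13, sin θ = 12/13: (2, -5) → (50/13, 49/13)
T4 reflect across x = 0: (50/13, 49/13) → (-50/13, 49/13)
T5 translate by (-5, -5): (-50/13, 49/13) → (-115/13, -16/13)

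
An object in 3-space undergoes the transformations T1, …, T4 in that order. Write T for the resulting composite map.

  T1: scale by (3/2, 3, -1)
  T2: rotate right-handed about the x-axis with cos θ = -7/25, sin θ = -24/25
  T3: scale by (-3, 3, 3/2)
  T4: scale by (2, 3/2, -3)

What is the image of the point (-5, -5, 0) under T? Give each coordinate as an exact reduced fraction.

T(p) = (45, 189/10, -324/5)

T1 scale by (3/2, 3, -1): (-5, -5, 0) → (-15/2, -15, 0)
T2 rotate right-handed about the x-axis with cos θ = -7/25, sin θ = -24/25: (-15/2, -15, 0) → (-15/2, 21/5, 72/5)
T3 scale by (-3, 3, 3/2): (-15/2, 21/5, 72/5) → (45/2, 63/5, 108/5)
T4 scale by (2, 3/2, -3): (45/2, 63/5, 108/5) → (45, 189/10, -324/5)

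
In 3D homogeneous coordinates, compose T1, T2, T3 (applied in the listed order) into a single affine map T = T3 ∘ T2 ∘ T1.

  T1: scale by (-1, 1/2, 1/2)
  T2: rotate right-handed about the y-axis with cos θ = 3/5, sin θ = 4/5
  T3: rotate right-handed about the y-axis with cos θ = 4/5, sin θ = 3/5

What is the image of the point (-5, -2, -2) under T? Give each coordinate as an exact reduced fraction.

T(p) = (-1, -1, -5)

T1 scale by (-1, 1/2, 1/2): (-5, -2, -2) → (5, -1, -1)
T2 rotate right-handed about the y-axis with cos θ = 3/5, sin θ = 4/5: (5, -1, -1) → (11/5, -1, -23/5)
T3 rotate right-handed about the y-axis with cos θ = 4/5, sin θ = 3/5: (11/5, -1, -23/5) → (-1, -1, -5)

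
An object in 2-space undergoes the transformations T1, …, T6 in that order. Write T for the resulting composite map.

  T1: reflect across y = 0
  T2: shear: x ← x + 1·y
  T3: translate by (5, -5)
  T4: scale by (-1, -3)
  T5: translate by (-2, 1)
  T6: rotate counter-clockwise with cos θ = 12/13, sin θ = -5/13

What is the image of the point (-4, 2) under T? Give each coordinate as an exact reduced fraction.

T(p) = (98/13, 269/13)

T1 reflect across y = 0: (-4, 2) → (-4, -2)
T2 shear: x ← x + 1·y: (-4, -2) → (-6, -2)
T3 translate by (5, -5): (-6, -2) → (-1, -7)
T4 scale by (-1, -3): (-1, -7) → (1, 21)
T5 translate by (-2, 1): (1, 21) → (-1, 22)
T6 rotate counter-clockwise with cos θ = 12/13, sin θ = -5/13: (-1, 22) → (98/13, 269/13)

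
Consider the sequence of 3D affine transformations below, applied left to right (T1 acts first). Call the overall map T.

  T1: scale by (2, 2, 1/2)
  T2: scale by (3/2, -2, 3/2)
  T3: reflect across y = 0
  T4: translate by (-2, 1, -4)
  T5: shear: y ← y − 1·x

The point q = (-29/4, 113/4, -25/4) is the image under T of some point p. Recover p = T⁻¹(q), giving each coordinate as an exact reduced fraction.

T1 = [2 0 0 0; 0 2 0 0; 0 0 1/2 0; 0 0 0 1]
T2·T1 = [3 0 0 0; 0 -4 0 0; 0 0 3/4 0; 0 0 0 1]
T3·…·T1 = [3 0 0 0; 0 4 0 0; 0 0 3/4 0; 0 0 0 1]
T4·…·T1 = [3 0 0 -2; 0 4 0 1; 0 0 3/4 -4; 0 0 0 1]
T5·…·T1 = [3 0 0 -2; -3 4 0 3; 0 0 3/4 -4; 0 0 0 1]
det M = 9; M⁻¹ = [1/3 0 0 2/3; 1/4 1/4 0 -1/4; 0 0 4/3 16/3; 0 0 0 1]
M⁻¹ · (-29/4, 113/4, -25/4)ᵀ = (-7/4, 5, -3)ᵀ

p = (-7/4, 5, -3)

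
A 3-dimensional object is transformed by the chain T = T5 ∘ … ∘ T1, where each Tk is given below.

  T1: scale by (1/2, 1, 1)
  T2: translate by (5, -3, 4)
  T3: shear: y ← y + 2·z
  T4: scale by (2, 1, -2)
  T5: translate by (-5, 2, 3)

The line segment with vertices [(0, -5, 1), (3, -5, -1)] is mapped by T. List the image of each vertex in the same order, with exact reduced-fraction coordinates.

T1 scale by (1/2, 1, 1): (0, -5, 1) → (0, -5, 1); (3, -5, -1) → (3/2, -5, -1)
T2 translate by (5, -3, 4): (0, -5, 1) → (5, -8, 5); (3/2, -5, -1) → (13/2, -8, 3)
T3 shear: y ← y + 2·z: (5, -8, 5) → (5, 2, 5); (13/2, -8, 3) → (13/2, -2, 3)
T4 scale by (2, 1, -2): (5, 2, 5) → (10, 2, -10); (13/2, -2, 3) → (13, -2, -6)
T5 translate by (-5, 2, 3): (10, 2, -10) → (5, 4, -7); (13, -2, -6) → (8, 0, -3)

image vertices: (5, 4, -7), (8, 0, -3)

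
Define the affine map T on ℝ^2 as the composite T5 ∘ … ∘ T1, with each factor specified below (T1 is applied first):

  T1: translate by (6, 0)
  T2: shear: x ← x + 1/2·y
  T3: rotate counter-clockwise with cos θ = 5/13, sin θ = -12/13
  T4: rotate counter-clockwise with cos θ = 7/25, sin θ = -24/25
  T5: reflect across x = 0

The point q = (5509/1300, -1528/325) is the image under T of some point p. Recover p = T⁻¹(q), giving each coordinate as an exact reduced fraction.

T1 = [1 0 6; 0 1 0; 0 0 1]
T2·T1 = [1 1/2 6; 0 1 0; 0 0 1]
T3·…·T1 = [5/13 29/26 30/13; -12/13 -1/13 -72/13; 0 0 1]
T4·…·T1 = [-253/325 31/130 -1518/325; -204/325 -71/65 -1224/325; 0 0 1]
T5·…·T1 = [253/325 -31/130 1518/325; -204/325 -71/65 -1224/325; 0 0 1]
det M = -1; M⁻¹ = [71/65 -31/130 -6; -204/325 -253/325 0; 0 0 1]
M⁻¹ · (5509/1300, -1528/325)ᵀ = (-1/4, 1)ᵀ

p = (-1/4, 1)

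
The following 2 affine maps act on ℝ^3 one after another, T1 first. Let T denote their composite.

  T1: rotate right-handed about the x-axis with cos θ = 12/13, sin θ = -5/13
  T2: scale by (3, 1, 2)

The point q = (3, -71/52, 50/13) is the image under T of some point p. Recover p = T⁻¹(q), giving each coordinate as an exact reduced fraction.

p = (1, -2, 5/4)

T1 = [1 0 0 0; 0 12/13 5/13 0; 0 -5/13 12/13 0; 0 0 0 1]
T2·T1 = [3 0 0 0; 0 12/13 5/13 0; 0 -10/13 24/13 0; 0 0 0 1]
det M = 6; M⁻¹ = [1/3 0 0 0; 0 12/13 -5/26 0; 0 5/13 6/13 0; 0 0 0 1]
M⁻¹ · (3, -71/52, 50/13)ᵀ = (1, -2, 5/4)ᵀ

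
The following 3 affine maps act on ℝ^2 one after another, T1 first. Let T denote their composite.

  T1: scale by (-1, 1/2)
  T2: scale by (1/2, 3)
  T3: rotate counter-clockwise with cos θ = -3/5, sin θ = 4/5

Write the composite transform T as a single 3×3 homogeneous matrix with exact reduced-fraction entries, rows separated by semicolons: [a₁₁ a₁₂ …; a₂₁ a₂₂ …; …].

T1 = [-1 0 0; 0 1/2 0; 0 0 1]
T2·T1 = [-1/2 0 0; 0 3/2 0; 0 0 1]
T3·…·T1 = [3/10 -6/5 0; -2/5 -9/10 0; 0 0 1]

T = [3/10 -6/5 0; -2/5 -9/10 0; 0 0 1]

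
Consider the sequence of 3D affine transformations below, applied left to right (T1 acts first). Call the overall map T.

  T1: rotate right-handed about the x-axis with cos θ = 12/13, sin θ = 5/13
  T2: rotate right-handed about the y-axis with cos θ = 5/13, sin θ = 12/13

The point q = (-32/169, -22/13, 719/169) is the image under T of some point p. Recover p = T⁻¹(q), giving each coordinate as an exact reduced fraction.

p = (-4, -1, 2)

T1 = [1 0 0 0; 0 12/13 -5/13 0; 0 5/13 12/13 0; 0 0 0 1]
T2·T1 = [5/13 60/169 144/169 0; 0 12/13 -5/13 0; -12/13 25/169 60/169 0; 0 0 0 1]
det M = 1; M⁻¹ = [5/13 0 -12/13 0; 60/169 12/13 25/169 0; 144/169 -5/13 60/169 0; 0 0 0 1]
M⁻¹ · (-32/169, -22/13, 719/169)ᵀ = (-4, -1, 2)ᵀ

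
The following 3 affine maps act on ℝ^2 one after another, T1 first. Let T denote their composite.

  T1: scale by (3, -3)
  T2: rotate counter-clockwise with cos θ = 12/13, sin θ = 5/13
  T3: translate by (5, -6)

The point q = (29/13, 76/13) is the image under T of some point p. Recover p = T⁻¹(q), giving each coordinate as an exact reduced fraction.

T1 = [3 0 0; 0 -3 0; 0 0 1]
T2·T1 = [36/13 15/13 0; 15/13 -36/13 0; 0 0 1]
T3·…·T1 = [36/13 15/13 5; 15/13 -36/13 -6; 0 0 1]
det M = -9; M⁻¹ = [4/13 5/39 -10/13; 5/39 -4/13 -97/39; 0 0 1]
M⁻¹ · (29/13, 76/13)ᵀ = (2/3, -4)ᵀ

p = (2/3, -4)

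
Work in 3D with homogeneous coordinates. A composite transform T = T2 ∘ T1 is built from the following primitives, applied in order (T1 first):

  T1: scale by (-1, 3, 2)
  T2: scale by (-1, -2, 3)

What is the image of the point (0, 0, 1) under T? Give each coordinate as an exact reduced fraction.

T1 scale by (-1, 3, 2): (0, 0, 1) → (0, 0, 2)
T2 scale by (-1, -2, 3): (0, 0, 2) → (0, 0, 6)

T(p) = (0, 0, 6)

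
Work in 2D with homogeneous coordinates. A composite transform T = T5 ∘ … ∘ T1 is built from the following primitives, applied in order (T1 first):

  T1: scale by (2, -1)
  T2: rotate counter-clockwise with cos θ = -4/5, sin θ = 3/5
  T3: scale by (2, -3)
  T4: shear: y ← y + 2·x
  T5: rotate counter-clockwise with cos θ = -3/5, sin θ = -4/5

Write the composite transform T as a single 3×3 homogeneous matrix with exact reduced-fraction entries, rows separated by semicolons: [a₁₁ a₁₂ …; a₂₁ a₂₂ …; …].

T1 = [2 0 0; 0 -1 0; 0 0 1]
T2·T1 = [-8/5 3/5 0; 6/5 4/5 0; 0 0 1]
T3·…·T1 = [-16/5 6/5 0; -18/5 -12/5 0; 0 0 1]
T4·…·T1 = [-16/5 6/5 0; -10 0 0; 0 0 1]
T5·…·T1 = [-152/25 -18/25 0; 214/25 -24/25 0; 0 0 1]

T = [-152/25 -18/25 0; 214/25 -24/25 0; 0 0 1]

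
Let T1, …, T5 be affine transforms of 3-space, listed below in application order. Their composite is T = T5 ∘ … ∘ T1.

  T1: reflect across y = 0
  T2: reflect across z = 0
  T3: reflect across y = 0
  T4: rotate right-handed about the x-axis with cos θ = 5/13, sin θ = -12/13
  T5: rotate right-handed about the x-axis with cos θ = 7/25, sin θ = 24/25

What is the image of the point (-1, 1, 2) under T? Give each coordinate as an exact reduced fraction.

T(p) = (-1, 79/65, -122/65)

T1 reflect across y = 0: (-1, 1, 2) → (-1, -1, 2)
T2 reflect across z = 0: (-1, -1, 2) → (-1, -1, -2)
T3 reflect across y = 0: (-1, -1, -2) → (-1, 1, -2)
T4 rotate right-handed about the x-axis with cos θ = 5/13, sin θ = -12/13: (-1, 1, -2) → (-1, -19/13, -22/13)
T5 rotate right-handed about the x-axis with cos θ = 7/25, sin θ = 24/25: (-1, -19/13, -22/13) → (-1, 79/65, -122/65)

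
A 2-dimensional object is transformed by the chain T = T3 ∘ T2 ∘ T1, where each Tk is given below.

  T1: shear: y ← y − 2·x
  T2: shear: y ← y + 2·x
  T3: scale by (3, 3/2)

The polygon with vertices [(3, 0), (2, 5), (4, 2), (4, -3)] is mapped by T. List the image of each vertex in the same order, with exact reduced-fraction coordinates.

T1 shear: y ← y − 2·x: (3, 0) → (3, -6); (2, 5) → (2, 1); (4, 2) → (4, -6); (4, -3) → (4, -11)
T2 shear: y ← y + 2·x: (3, -6) → (3, 0); (2, 1) → (2, 5); (4, -6) → (4, 2); (4, -11) → (4, -3)
T3 scale by (3, 3/2): (3, 0) → (9, 0); (2, 5) → (6, 15/2); (4, 2) → (12, 3); (4, -3) → (12, -9/2)

image vertices: (9, 0), (6, 15/2), (12, 3), (12, -9/2)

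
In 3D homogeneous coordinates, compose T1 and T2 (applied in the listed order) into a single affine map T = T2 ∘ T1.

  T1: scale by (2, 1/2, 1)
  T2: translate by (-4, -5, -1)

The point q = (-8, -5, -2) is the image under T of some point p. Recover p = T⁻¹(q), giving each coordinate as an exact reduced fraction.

T1 = [2 0 0 0; 0 1/2 0 0; 0 0 1 0; 0 0 0 1]
T2·T1 = [2 0 0 -4; 0 1/2 0 -5; 0 0 1 -1; 0 0 0 1]
det M = 1; M⁻¹ = [1/2 0 0 2; 0 2 0 10; 0 0 1 1; 0 0 0 1]
M⁻¹ · (-8, -5, -2)ᵀ = (-2, 0, -1)ᵀ

p = (-2, 0, -1)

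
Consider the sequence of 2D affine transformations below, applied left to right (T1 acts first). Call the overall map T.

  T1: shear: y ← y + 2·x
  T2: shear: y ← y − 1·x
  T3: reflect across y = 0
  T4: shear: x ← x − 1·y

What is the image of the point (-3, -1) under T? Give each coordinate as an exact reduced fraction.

T1 shear: y ← y + 2·x: (-3, -1) → (-3, -7)
T2 shear: y ← y − 1·x: (-3, -7) → (-3, -4)
T3 reflect across y = 0: (-3, -4) → (-3, 4)
T4 shear: x ← x − 1·y: (-3, 4) → (-7, 4)

T(p) = (-7, 4)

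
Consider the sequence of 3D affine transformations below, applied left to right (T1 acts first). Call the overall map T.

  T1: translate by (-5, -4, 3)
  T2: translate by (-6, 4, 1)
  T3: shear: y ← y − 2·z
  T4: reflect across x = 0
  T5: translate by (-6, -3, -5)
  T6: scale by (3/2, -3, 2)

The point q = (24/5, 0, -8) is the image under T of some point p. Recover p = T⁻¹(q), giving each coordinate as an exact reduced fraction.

T1 = [1 0 0 -5; 0 1 0 -4; 0 0 1 3; 0 0 0 1]
T2·T1 = [1 0 0 -11; 0 1 0 0; 0 0 1 4; 0 0 0 1]
T3·…·T1 = [1 0 0 -11; 0 1 -2 -8; 0 0 1 4; 0 0 0 1]
T4·…·T1 = [-1 0 0 11; 0 1 -2 -8; 0 0 1 4; 0 0 0 1]
T5·…·T1 = [-1 0 0 5; 0 1 -2 -11; 0 0 1 -1; 0 0 0 1]
T6·…·T1 = [-3/2 0 0 15/2; 0 -3 6 33; 0 0 2 -2; 0 0 0 1]
det M = 9; M⁻¹ = [-2/3 0 0 5; 0 -1/3 1 13; 0 0 1/2 1; 0 0 0 1]
M⁻¹ · (24/5, 0, -8)ᵀ = (9/5, 5, -3)ᵀ

p = (9/5, 5, -3)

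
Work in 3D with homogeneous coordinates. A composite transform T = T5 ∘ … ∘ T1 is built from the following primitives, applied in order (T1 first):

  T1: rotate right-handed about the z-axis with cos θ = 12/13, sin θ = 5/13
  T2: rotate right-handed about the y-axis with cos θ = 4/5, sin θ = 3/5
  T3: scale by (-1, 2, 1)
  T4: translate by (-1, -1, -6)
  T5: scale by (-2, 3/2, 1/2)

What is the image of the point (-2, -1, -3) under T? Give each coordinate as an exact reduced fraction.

T(p) = (-256/65, -171/26, -489/130)

T1 rotate right-handed about the z-axis with cos θ = 12/13, sin θ = 5/13: (-2, -1, -3) → (-19/13, -22/13, -3)
T2 rotate right-handed about the y-axis with cos θ = 4/5, sin θ = 3/5: (-19/13, -22/13, -3) → (-193/65, -22/13, -99/65)
T3 scale by (-1, 2, 1): (-193/65, -22/13, -99/65) → (193/65, -44/13, -99/65)
T4 translate by (-1, -1, -6): (193/65, -44/13, -99/65) → (128/65, -57/13, -489/65)
T5 scale by (-2, 3/2, 1/2): (128/65, -57/13, -489/65) → (-256/65, -171/26, -489/130)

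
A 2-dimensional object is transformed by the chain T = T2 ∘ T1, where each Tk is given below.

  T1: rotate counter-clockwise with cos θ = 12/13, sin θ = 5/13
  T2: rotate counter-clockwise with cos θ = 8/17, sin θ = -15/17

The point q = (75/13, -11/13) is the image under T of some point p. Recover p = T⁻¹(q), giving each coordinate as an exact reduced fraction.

T1 = [12/13 -5/13 0; 5/13 12/13 0; 0 0 1]
T2·T1 = [171/221 140/221 0; -140/221 171/221 0; 0 0 1]
det M = 1; M⁻¹ = [171/221 -140/221 0; 140/221 171/221 0; 0 0 1]
M⁻¹ · (75/13, -11/13)ᵀ = (5, 3)ᵀ

p = (5, 3)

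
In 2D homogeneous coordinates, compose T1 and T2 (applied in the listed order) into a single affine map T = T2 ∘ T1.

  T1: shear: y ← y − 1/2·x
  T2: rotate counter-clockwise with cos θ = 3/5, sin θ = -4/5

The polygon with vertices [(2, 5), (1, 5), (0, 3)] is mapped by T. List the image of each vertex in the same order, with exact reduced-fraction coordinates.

image vertices: (22/5, 4/5), (21/5, 19/10), (12/5, 9/5)

T1 shear: y ← y − 1/2·x: (2, 5) → (2, 4); (1, 5) → (1, 9/2); (0, 3) → (0, 3)
T2 rotate counter-clockwise with cos θ = 3/5, sin θ = -4/5: (2, 4) → (22/5, 4/5); (1, 9/2) → (21/5, 19/10); (0, 3) → (12/5, 9/5)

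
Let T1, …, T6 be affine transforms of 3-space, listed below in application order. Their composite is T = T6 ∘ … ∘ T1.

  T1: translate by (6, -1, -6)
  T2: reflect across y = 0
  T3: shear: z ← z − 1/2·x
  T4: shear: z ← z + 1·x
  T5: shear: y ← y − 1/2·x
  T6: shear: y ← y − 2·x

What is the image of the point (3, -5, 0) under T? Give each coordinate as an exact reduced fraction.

T1 translate by (6, -1, -6): (3, -5, 0) → (9, -6, -6)
T2 reflect across y = 0: (9, -6, -6) → (9, 6, -6)
T3 shear: z ← z − 1/2·x: (9, 6, -6) → (9, 6, -21/2)
T4 shear: z ← z + 1·x: (9, 6, -21/2) → (9, 6, -3/2)
T5 shear: y ← y − 1/2·x: (9, 6, -3/2) → (9, 3/2, -3/2)
T6 shear: y ← y − 2·x: (9, 3/2, -3/2) → (9, -33/2, -3/2)

T(p) = (9, -33/2, -3/2)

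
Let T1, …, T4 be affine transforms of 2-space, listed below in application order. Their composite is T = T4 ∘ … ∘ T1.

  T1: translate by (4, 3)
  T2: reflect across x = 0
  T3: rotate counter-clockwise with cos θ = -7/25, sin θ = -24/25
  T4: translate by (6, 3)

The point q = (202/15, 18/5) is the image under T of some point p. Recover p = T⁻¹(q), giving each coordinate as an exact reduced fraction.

T1 = [1 0 4; 0 1 3; 0 0 1]
T2·T1 = [-1 0 -4; 0 1 3; 0 0 1]
T3·…·T1 = [7/25 24/25 4; 24/25 -7/25 3; 0 0 1]
T4·…·T1 = [7/25 24/25 10; 24/25 -7/25 6; 0 0 1]
det M = -1; M⁻¹ = [7/25 24/25 -214/25; 24/25 -7/25 -198/25; 0 0 1]
M⁻¹ · (202/15, 18/5)ᵀ = (-4/3, 4)ᵀ

p = (-4/3, 4)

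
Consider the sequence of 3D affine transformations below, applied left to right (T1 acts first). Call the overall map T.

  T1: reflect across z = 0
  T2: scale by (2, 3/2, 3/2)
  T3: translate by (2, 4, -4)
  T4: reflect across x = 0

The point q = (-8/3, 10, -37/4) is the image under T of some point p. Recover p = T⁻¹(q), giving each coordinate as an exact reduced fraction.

p = (1/3, 4, 7/2)

T1 = [1 0 0 0; 0 1 0 0; 0 0 -1 0; 0 0 0 1]
T2·T1 = [2 0 0 0; 0 3/2 0 0; 0 0 -3/2 0; 0 0 0 1]
T3·…·T1 = [2 0 0 2; 0 3/2 0 4; 0 0 -3/2 -4; 0 0 0 1]
T4·…·T1 = [-2 0 0 -2; 0 3/2 0 4; 0 0 -3/2 -4; 0 0 0 1]
det M = 9/2; M⁻¹ = [-1/2 0 0 -1; 0 2/3 0 -8/3; 0 0 -2/3 -8/3; 0 0 0 1]
M⁻¹ · (-8/3, 10, -37/4)ᵀ = (1/3, 4, 7/2)ᵀ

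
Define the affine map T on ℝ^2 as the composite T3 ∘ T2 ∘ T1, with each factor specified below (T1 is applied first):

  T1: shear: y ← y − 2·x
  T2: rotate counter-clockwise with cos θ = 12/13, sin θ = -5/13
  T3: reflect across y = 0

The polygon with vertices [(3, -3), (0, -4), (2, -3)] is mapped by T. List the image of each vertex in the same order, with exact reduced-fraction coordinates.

image vertices: (-9/13, 123/13), (-20/13, 48/13), (-11/13, 94/13)

T1 shear: y ← y − 2·x: (3, -3) → (3, -9); (0, -4) → (0, -4); (2, -3) → (2, -7)
T2 rotate counter-clockwise with cos θ = 12/13, sin θ = -5/13: (3, -9) → (-9/13, -123/13); (0, -4) → (-20/13, -48/13); (2, -7) → (-11/13, -94/13)
T3 reflect across y = 0: (-9/13, -123/13) → (-9/13, 123/13); (-20/13, -48/13) → (-20/13, 48/13); (-11/13, -94/13) → (-11/13, 94/13)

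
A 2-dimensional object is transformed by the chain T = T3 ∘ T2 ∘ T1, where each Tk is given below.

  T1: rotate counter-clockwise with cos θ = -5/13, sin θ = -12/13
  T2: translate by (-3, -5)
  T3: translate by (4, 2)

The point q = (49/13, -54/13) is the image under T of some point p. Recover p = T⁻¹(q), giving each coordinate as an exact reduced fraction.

T1 = [-5/13 12/13 0; -12/13 -5/13 0; 0 0 1]
T2·T1 = [-5/13 12/13 -3; -12/13 -5/13 -5; 0 0 1]
T3·…·T1 = [-5/13 12/13 1; -12/13 -5/13 -3; 0 0 1]
det M = 1; M⁻¹ = [-5/13 -12/13 -31/13; 12/13 -5/13 -27/13; 0 0 1]
M⁻¹ · (49/13, -54/13)ᵀ = (0, 3)ᵀ

p = (0, 3)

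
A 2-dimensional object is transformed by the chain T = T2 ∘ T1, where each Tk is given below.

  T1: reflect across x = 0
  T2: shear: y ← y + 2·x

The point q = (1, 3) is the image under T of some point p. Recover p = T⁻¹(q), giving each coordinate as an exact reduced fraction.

p = (-1, 1)

T1 = [-1 0 0; 0 1 0; 0 0 1]
T2·T1 = [-1 0 0; -2 1 0; 0 0 1]
det M = -1; M⁻¹ = [-1 0 0; -2 1 0; 0 0 1]
M⁻¹ · (1, 3)ᵀ = (-1, 1)ᵀ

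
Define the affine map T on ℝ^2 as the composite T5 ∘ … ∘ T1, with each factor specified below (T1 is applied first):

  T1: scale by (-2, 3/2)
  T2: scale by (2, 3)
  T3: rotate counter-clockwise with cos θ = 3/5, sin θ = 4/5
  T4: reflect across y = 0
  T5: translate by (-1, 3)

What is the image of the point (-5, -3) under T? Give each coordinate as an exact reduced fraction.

T(p) = (109/5, -49/10)

T1 scale by (-2, 3/2): (-5, -3) → (10, -9/2)
T2 scale by (2, 3): (10, -9/2) → (20, -27/2)
T3 rotate counter-clockwise with cos θ = 3/5, sin θ = 4/5: (20, -27/2) → (114/5, 79/10)
T4 reflect across y = 0: (114/5, 79/10) → (114/5, -79/10)
T5 translate by (-1, 3): (114/5, -79/10) → (109/5, -49/10)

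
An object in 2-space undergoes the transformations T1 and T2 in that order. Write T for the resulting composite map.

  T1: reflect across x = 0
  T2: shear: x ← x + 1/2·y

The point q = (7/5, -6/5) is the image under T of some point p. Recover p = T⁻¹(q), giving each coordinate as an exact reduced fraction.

p = (-2, -6/5)

T1 = [-1 0 0; 0 1 0; 0 0 1]
T2·T1 = [-1 1/2 0; 0 1 0; 0 0 1]
det M = -1; M⁻¹ = [-1 1/2 0; 0 1 0; 0 0 1]
M⁻¹ · (7/5, -6/5)ᵀ = (-2, -6/5)ᵀ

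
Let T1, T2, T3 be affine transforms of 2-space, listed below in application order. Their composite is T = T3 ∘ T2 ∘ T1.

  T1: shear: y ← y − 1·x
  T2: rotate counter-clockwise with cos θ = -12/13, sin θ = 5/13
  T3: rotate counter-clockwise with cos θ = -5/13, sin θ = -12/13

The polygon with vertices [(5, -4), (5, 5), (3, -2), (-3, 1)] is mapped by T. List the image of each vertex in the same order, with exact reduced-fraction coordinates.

T1 shear: y ← y − 1·x: (5, -4) → (5, -9); (5, 5) → (5, 0); (3, -2) → (3, -5); (-3, 1) → (-3, 4)
T2 rotate counter-clockwise with cos θ = -12/13, sin θ = 5/13: (5, -9) → (-15/13, 133/13); (5, 0) → (-60/13, 25/13); (3, -5) → (-11/13, 75/13); (-3, 4) → (16/13, -63/13)
T3 rotate counter-clockwise with cos θ = -5/13, sin θ = -12/13: (-15/13, 133/13) → (1671/169, -485/169); (-60/13, 25/13) → (600/169, 595/169); (-11/13, 75/13) → (955/169, -243/169); (16/13, -63/13) → (-836/169, 123/169)

image vertices: (1671/169, -485/169), (600/169, 595/169), (955/169, -243/169), (-836/169, 123/169)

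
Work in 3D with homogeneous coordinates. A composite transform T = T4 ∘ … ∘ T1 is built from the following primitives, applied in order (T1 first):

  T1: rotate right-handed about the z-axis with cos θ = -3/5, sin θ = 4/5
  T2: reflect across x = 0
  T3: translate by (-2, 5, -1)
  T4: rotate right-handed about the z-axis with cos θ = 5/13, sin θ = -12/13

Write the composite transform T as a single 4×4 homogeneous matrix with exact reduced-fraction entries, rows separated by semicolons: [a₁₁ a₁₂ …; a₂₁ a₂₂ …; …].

T = [63/65 -16/65 0 50/13; -16/65 -63/65 0 49/13; 0 0 1 -1; 0 0 0 1]

T1 = [-3/5 -4/5 0 0; 4/5 -3/5 0 0; 0 0 1 0; 0 0 0 1]
T2·T1 = [3/5 4/5 0 0; 4/5 -3/5 0 0; 0 0 1 0; 0 0 0 1]
T3·…·T1 = [3/5 4/5 0 -2; 4/5 -3/5 0 5; 0 0 1 -1; 0 0 0 1]
T4·…·T1 = [63/65 -16/65 0 50/13; -16/65 -63/65 0 49/13; 0 0 1 -1; 0 0 0 1]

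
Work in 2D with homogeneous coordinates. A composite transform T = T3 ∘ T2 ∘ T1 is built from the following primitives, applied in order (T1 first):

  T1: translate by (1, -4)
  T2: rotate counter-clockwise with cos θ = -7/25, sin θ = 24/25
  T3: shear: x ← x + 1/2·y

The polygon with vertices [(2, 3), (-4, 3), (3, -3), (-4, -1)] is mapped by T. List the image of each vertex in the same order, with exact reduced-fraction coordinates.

image vertices: (17/10, 79/25), (1/2, -13/5), (17/2, 29/5), (49/10, -37/25)

T1 translate by (1, -4): (2, 3) → (3, -1); (-4, 3) → (-3, -1); (3, -3) → (4, -7); (-4, -1) → (-3, -5)
T2 rotate counter-clockwise with cos θ = -7/25, sin θ = 24/25: (3, -1) → (3/25, 79/25); (-3, -1) → (9/5, -13/5); (4, -7) → (28/5, 29/5); (-3, -5) → (141/25, -37/25)
T3 shear: x ← x + 1/2·y: (3/25, 79/25) → (17/10, 79/25); (9/5, -13/5) → (1/2, -13/5); (28/5, 29/5) → (17/2, 29/5); (141/25, -37/25) → (49/10, -37/25)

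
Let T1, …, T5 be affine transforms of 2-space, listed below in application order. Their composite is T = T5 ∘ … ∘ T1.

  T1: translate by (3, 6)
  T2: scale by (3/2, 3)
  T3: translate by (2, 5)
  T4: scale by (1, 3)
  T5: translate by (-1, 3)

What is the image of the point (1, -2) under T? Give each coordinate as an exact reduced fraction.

T1 translate by (3, 6): (1, -2) → (4, 4)
T2 scale by (3/2, 3): (4, 4) → (6, 12)
T3 translate by (2, 5): (6, 12) → (8, 17)
T4 scale by (1, 3): (8, 17) → (8, 51)
T5 translate by (-1, 3): (8, 51) → (7, 54)

T(p) = (7, 54)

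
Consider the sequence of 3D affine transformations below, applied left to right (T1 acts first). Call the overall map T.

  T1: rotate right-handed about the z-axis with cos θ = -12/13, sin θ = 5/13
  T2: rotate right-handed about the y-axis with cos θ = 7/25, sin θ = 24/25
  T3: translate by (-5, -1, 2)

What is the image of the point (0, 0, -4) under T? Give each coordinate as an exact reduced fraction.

T1 rotate right-handed about the z-axis with cos θ = -12/13, sin θ = 5/13: (0, 0, -4) → (0, 0, -4)
T2 rotate right-handed about the y-axis with cos θ = 7/25, sin θ = 24/25: (0, 0, -4) → (-96/25, 0, -28/25)
T3 translate by (-5, -1, 2): (-96/25, 0, -28/25) → (-221/25, -1, 22/25)

T(p) = (-221/25, -1, 22/25)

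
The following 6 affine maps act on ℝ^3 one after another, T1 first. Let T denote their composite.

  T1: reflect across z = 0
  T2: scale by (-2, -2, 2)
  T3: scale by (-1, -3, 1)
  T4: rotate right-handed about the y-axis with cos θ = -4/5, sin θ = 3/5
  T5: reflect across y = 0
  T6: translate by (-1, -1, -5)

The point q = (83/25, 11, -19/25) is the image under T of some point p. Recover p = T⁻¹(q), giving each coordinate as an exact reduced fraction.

p = (-3, -2, 2/5)

T1 = [1 0 0 0; 0 1 0 0; 0 0 -1 0; 0 0 0 1]
T2·T1 = [-2 0 0 0; 0 -2 0 0; 0 0 -2 0; 0 0 0 1]
T3·…·T1 = [2 0 0 0; 0 6 0 0; 0 0 -2 0; 0 0 0 1]
T4·…·T1 = [-8/5 0 -6/5 0; 0 6 0 0; -6/5 0 8/5 0; 0 0 0 1]
T5·…·T1 = [-8/5 0 -6/5 0; 0 -6 0 0; -6/5 0 8/5 0; 0 0 0 1]
T6·…·T1 = [-8/5 0 -6/5 -1; 0 -6 0 -1; -6/5 0 8/5 -5; 0 0 0 1]
det M = 24; M⁻¹ = [-2/5 0 -3/10 -19/10; 0 -1/6 0 -1/6; -3/10 0 2/5 17/10; 0 0 0 1]
M⁻¹ · (83/25, 11, -19/25)ᵀ = (-3, -2, 2/5)ᵀ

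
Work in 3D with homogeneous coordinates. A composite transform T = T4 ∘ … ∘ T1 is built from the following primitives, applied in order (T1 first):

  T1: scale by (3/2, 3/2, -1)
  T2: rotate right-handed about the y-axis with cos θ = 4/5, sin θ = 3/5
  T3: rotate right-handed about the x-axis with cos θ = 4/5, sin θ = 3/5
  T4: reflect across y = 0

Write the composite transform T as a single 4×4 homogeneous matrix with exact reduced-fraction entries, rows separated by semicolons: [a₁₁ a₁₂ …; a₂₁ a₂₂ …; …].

T = [6/5 0 -3/5 0; -27/50 -6/5 -12/25 0; -18/25 9/10 -16/25 0; 0 0 0 1]

T1 = [3/2 0 0 0; 0 3/2 0 0; 0 0 -1 0; 0 0 0 1]
T2·T1 = [6/5 0 -3/5 0; 0 3/2 0 0; -9/10 0 -4/5 0; 0 0 0 1]
T3·…·T1 = [6/5 0 -3/5 0; 27/50 6/5 12/25 0; -18/25 9/10 -16/25 0; 0 0 0 1]
T4·…·T1 = [6/5 0 -3/5 0; -27/50 -6/5 -12/25 0; -18/25 9/10 -16/25 0; 0 0 0 1]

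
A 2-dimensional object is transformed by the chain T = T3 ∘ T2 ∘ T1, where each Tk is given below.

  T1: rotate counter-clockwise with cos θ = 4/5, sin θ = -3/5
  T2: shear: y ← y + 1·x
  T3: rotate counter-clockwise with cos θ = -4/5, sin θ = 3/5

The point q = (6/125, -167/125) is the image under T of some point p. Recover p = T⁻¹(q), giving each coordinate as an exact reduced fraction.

T1 = [4/5 3/5 0; -3/5 4/5 0; 0 0 1]
T2·T1 = [4/5 3/5 0; 1/5 7/5 0; 0 0 1]
T3·…·T1 = [-19/25 -33/25 0; 8/25 -19/25 0; 0 0 1]
det M = 1; M⁻¹ = [-19/25 33/25 0; -8/25 -19/25 0; 0 0 1]
M⁻¹ · (6/125, -167/125)ᵀ = (-9/5, 1)ᵀ

p = (-9/5, 1)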